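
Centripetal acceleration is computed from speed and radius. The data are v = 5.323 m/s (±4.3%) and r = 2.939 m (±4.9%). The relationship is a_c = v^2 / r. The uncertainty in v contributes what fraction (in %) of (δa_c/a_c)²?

(δa_c/a_c)² = (2·δv/v)² + (-1·δr/r)²
  v term: (2×0.0430)² = 0.00740
  r term: (-1×0.0490)² = 0.00240
Total = 0.00980. Share from v = 0.00740/0.00980 = 0.755.

75.5%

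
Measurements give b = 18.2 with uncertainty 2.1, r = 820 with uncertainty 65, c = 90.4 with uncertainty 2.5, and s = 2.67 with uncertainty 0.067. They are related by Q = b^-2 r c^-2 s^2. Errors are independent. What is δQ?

0.000551

Each factor contributes (exponent × relative error)² to (δQ/Q)²:
  (-2·δb/b)² = (-2×0.115)² = 0.0533;  (1·δr/r)² = (1×0.0793)² = 0.00628;  (-2·δc/c)² = (-2×0.0277)² = 0.00306;  (2·δs/s)² = (2×0.0251)² = 0.00252
δQ/Q = √(0.0651) = 0.255
Q = 0.00216, so δQ = 0.255 × 0.00216 = 0.000551.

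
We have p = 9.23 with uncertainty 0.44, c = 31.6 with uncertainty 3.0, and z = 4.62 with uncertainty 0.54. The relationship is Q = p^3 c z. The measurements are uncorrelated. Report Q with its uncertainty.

(1.15 ± 0.238) × 10^5

Relative error in a monomial: (δQ/Q)² = Σ (nᵢ · δxᵢ/xᵢ)².
  (3·δp/p)² = (3×0.0477)² = 0.0205;  (1·δc/c)² = (1×0.0949)² = 0.00901;  (1·δz/z)² = (1×0.117)² = 0.0137
δQ/Q = √(0.0431) = 0.208
Q = 1.15e+05, so δQ = 0.208 × 1.15e+05 = 23800.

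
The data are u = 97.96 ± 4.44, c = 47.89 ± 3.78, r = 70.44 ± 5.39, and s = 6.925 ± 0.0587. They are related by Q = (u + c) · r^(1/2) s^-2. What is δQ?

1.48

Let w = u + c = 145.8. δw = √(δu² + δc²) = √(19.7 + 14.3) = 5.83, so δw/w = 0.0400.
Q is then a monomial in w, r, s:
δQ/Q = √((δw/w)² + (½·δr/r)² + (-2·δs/s)²) = √(0.00160 + 0.00146 + 0.000287) = 0.0579
Q = 25.53, so δQ = 0.0579 × 25.53 = 1.48.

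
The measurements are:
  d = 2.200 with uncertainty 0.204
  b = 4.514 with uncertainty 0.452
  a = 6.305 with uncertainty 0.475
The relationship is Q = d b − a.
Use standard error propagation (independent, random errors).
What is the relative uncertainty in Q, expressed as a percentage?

Let p = d·b = 9.931. δp/p = √((1·δd/d)² + (1·δb/b)²) = √(0.00860 + 0.0100) = 0.136, so δp = 1.36.
Q = p − a: δQ = √(δp² + δa²) = √(1.84 + 0.226) = 1.44
Q = 3.626, so δQ/Q = 1.44/3.626 = 0.396.

39.6%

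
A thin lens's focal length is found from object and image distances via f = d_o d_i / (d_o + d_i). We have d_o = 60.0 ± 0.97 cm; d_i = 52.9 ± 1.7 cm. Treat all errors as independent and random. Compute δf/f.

∂f/∂d_o = (d_i/(d_o+d_i))² = 0.220;  ∂f/∂d_i = (d_o/(d_o+d_i))² = 0.282
δf = √((∂f/∂d_o · δd_o)² + (∂f/∂d_i · δd_i)²) = √(0.0454 + 0.231) = 0.525 cm
f = 28.1 cm, so δf/f = 0.525/28.1 = 0.0187.

0.0187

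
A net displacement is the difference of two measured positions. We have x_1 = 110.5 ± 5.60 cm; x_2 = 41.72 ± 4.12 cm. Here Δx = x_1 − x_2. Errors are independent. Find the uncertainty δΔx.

Δx is a linear combination, so absolute uncertainties add in quadrature:
  (δx_1)² = 31.4;  (δx_2)² = 17.0
δΔx = √(48.3) = 6.95 cm

6.95 cm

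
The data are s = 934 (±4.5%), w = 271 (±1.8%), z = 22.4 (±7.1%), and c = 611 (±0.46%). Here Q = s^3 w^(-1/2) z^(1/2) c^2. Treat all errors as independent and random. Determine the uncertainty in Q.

Q is a product of powers, so relative uncertainties combine in quadrature:
  (3·δs/s)² = (3×0.0450)² = 0.0182;  (−½·δw/w)² = (-0.5×0.0180)² = 8.1e-05;  (½·δz/z)² = (0.5×0.0710)² = 0.00126;  (2·δc/c)² = (2×0.00460)² = 8.46e-05
δQ/Q = √(0.0197) = 0.140
Q = 8.75e+13, so δQ = 0.140 × 8.75e+13 = 1.23e+13.

1.23e+13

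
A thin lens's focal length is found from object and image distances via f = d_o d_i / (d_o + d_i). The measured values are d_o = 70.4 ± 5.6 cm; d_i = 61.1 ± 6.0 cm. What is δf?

2.10 cm

∂f/∂d_o = (d_i/(d_o+d_i))² = 0.216;  ∂f/∂d_i = (d_o/(d_o+d_i))² = 0.287
δf = √((∂f/∂d_o · δd_o)² + (∂f/∂d_i · δd_i)²) = √(1.46 + 2.96) = 2.10 cm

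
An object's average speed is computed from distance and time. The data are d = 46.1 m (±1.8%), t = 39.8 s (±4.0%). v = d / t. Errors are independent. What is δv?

0.0508 m/s

For a monomial v ∝ d, t^-1, fractional errors add in quadrature:
  (1·δd/d)² = (1×0.0180)² = 0.000324;  (-1·δt/t)² = (-1×0.0400)² = 0.00160
δv/v = √(0.00192) = 0.0439
v = 1.16 m/s, so δv = 0.0439 × 1.16 = 0.0508 m/s.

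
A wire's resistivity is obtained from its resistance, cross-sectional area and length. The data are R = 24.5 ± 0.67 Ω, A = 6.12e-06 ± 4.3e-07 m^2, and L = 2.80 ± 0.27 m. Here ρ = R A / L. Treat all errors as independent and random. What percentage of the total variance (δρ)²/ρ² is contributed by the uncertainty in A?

(δρ/ρ)² = (1·δR/R)² + (1·δA/A)² + (-1·δL/L)²
  R term: (1×0.0273)² = 0.000748
  A term: (1×0.0703)² = 0.00494
  L term: (-1×0.0964)² = 0.00930
Total = 0.0150. Share from A = 0.00494/0.0150 = 0.329.

32.9%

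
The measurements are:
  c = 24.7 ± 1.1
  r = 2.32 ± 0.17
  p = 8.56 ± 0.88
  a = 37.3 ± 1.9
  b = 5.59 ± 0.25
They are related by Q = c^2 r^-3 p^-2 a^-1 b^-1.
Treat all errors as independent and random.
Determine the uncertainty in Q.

0.00103

For a monomial Q ∝ c^2, r^-3, p^-2, a^-1, b^-1, fractional errors add in quadrature:
  (2·δc/c)² = (2×0.0445)² = 0.00793;  (-3·δr/r)² = (-3×0.0733)² = 0.0483;  (-2·δp/p)² = (-2×0.103)² = 0.0423;  (-1·δa/a)² = (-1×0.0509)² = 0.00259;  (-1·δb/b)² = (-1×0.0447)² = 0.00200
δQ/Q = √(0.103) = 0.321
Q = 0.00320, so δQ = 0.321 × 0.00320 = 0.00103.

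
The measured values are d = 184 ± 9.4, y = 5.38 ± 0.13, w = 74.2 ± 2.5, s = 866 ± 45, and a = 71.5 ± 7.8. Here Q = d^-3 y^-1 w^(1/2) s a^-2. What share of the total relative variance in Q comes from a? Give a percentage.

63.8%

(δQ/Q)² = (-3·δd/d)² + (-1·δy/y)² + (½·δw/w)² + (1·δs/s)² + (-2·δa/a)²
  d term: (-3×0.0511)² = 0.0235
  y term: (-1×0.0242)² = 0.000584
  w term: (0.5×0.0337)² = 0.000284
  s term: (1×0.0520)² = 0.00270
  a term: (-2×0.109)² = 0.0476
Total = 0.0747. Share from a = 0.0476/0.0747 = 0.638.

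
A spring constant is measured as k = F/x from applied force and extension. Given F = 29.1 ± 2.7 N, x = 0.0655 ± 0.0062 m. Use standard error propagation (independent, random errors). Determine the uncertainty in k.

Each factor contributes (exponent × relative error)² to (δk/k)²:
  (1·δF/F)² = (1×0.0928)² = 0.00861;  (-1·δx/x)² = (-1×0.0947)² = 0.00896
δk/k = √(0.0176) = 0.133
k = 444 N/m, so δk = 0.133 × 444 = 58.9 N/m.

58.9 N/m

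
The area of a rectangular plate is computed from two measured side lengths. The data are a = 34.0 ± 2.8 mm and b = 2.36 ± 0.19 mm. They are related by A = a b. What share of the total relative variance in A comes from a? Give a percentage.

51.1%

(δA/A)² = (1·δa/a)² + (1·δb/b)²
  a term: (1×0.0824)² = 0.00678
  b term: (1×0.0805)² = 0.00648
Total = 0.0133. Share from a = 0.00678/0.0133 = 0.511.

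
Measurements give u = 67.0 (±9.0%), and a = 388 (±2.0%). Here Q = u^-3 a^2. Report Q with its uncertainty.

For a monomial Q ∝ u^-3, a^2, fractional errors add in quadrature:
  (-3·δu/u)² = (-3×0.0900)² = 0.0729;  (2·δa/a)² = (2×0.0200)² = 0.00160
δQ/Q = √(0.0745) = 0.273
Q = 0.501, so δQ = 0.273 × 0.501 = 0.137.

0.501 ± 0.137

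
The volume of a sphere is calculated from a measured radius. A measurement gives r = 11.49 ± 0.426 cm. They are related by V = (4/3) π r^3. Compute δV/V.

0.111

V ∝ r^3, so δV/V = |3| · δr/r = 3 × 0.0371 = 0.111.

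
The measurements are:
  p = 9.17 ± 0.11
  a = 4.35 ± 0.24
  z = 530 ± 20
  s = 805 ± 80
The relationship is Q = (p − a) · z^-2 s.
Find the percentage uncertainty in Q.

13.6%

Let u = p − a = 4.82. δu = √(δp² + δa²) = √(0.0121 + 0.0576) = 0.264, so δu/u = 0.0548.
Q is then a monomial in u, z, s:
δQ/Q = √((δu/u)² + (-2·δz/z)² + (1·δs/s)²) = √(0.00300 + 0.00570 + 0.00988) = 0.136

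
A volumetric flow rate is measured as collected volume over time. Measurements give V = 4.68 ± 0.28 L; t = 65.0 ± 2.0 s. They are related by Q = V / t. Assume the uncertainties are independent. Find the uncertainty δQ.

For a monomial Q ∝ V, t^-1, fractional errors add in quadrature:
  (1·δV/V)² = (1×0.0598)² = 0.00358;  (-1·δt/t)² = (-1×0.0308)² = 0.000947
δQ/Q = √(0.00453) = 0.0673
Q = 0.0720 L/s, so δQ = 0.0673 × 0.0720 = 0.00484 L/s.

0.00484 L/s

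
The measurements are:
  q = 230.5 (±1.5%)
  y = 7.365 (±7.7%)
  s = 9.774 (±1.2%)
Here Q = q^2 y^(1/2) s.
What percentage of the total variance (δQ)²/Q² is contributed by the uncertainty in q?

(δQ/Q)² = (2·δq/q)² + (½·δy/y)² + (1·δs/s)²
  q term: (2×0.0150)² = 0.000900
  y term: (0.5×0.0770)² = 0.00148
  s term: (1×0.0120)² = 0.000144
Total = 0.00253. Share from q = 0.000900/0.00253 = 0.356.

35.6%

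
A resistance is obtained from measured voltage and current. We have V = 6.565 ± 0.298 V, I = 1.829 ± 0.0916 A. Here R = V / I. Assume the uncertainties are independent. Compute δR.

Products/powers → add relative errors in quadrature, weighted by exponent:
  (1·δV/V)² = (1×0.0454)² = 0.00206;  (-1·δI/I)² = (-1×0.0501)² = 0.00251
δR/R = √(0.00457) = 0.0676
R = 3.589 Ω, so δR = 0.0676 × 3.589 = 0.243 Ω.

0.243 Ω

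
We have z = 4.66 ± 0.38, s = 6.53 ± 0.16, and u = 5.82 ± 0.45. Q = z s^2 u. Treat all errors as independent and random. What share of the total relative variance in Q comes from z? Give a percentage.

44.2%

(δQ/Q)² = (1·δz/z)² + (2·δs/s)² + (1·δu/u)²
  z term: (1×0.0815)² = 0.00665
  s term: (2×0.0245)² = 0.00240
  u term: (1×0.0773)² = 0.00598
Total = 0.0150. Share from z = 0.00665/0.0150 = 0.442.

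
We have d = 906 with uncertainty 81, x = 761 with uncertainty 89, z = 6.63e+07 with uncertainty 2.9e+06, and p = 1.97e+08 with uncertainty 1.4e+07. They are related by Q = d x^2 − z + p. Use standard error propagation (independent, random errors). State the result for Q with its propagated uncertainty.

Let w = d·x^2 = 5.25e+08. δw/w = √((1·δd/d)² + (2·δx/x)²) = √(0.00799 + 0.0547) = 0.250, so δw = 1.31e+08.
Q = w − z + p: δQ = √(δw² + δz² + δp²) = √(1.73e+16 + 8.41e+12 + 1.96e+14) = 1.32e+08
Q = 6.55e+08.

(6.55 ± 1.32) × 10^8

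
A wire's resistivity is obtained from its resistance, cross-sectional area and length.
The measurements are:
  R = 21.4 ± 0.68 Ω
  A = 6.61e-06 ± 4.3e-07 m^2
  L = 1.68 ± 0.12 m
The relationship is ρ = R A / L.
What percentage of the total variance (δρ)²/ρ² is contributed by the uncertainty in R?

9.76%

(δρ/ρ)² = (1·δR/R)² + (1·δA/A)² + (-1·δL/L)²
  R term: (1×0.0318)² = 0.00101
  A term: (1×0.0651)² = 0.00423
  L term: (-1×0.0714)² = 0.00510
Total = 0.0103. Share from R = 0.00101/0.0103 = 0.0976.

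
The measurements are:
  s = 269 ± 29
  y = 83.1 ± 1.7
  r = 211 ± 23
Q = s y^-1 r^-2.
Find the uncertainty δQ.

1.77e-05

Q is a product of powers, so relative uncertainties combine in quadrature:
  (1·δs/s)² = (1×0.108)² = 0.0116;  (-1·δy/y)² = (-1×0.0205)² = 0.000419;  (-2·δr/r)² = (-2×0.109)² = 0.0475
δQ/Q = √(0.0596) = 0.244
Q = 7.27e-05, so δQ = 0.244 × 7.27e-05 = 1.77e-05.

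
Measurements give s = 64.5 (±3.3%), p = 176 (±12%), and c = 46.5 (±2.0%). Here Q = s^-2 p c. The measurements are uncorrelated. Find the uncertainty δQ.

Since Q is a product/quotient, work with relative uncertainties:
  (-2·δs/s)² = (-2×0.0330)² = 0.00436;  (1·δp/p)² = (1×0.120)² = 0.0144;  (1·δc/c)² = (1×0.0200)² = 0.000400
δQ/Q = √(0.0192) = 0.138
Q = 1.97, so δQ = 0.138 × 1.97 = 0.272.

0.272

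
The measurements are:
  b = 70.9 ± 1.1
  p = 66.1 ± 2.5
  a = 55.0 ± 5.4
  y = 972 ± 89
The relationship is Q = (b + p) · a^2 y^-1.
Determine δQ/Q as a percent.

Let u = b + p = 137. δu = √(δb² + δp²) = √(1.21 + 6.25) = 2.73, so δu/u = 0.0199.
Q is then a monomial in u, a, y:
δQ/Q = √((δu/u)² + (2·δa/a)² + (-1·δy/y)²) = √(0.000397 + 0.0386 + 0.00838) = 0.218

21.8%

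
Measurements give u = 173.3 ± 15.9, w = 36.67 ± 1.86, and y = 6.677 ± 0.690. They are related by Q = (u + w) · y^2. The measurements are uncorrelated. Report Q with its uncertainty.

9361 ± 2060

Let h = u + w = 210.0. δh = √(δu² + δw²) = √(253 + 3.46) = 16.0, so δh/h = 0.0762.
Q is then a monomial in h, y:
δQ/Q = √((δh/h)² + (2·δy/y)²) = √(0.00581 + 0.0427) = 0.220
Q = 9361, so δQ = 0.220 × 9361 = 2060.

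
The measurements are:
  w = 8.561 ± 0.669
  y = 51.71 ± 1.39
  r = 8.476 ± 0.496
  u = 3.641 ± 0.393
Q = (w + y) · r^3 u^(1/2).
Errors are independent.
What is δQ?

Let h = w + y = 60.27. δh = √(δw² + δy²) = √(0.448 + 1.93) = 1.54, so δh/h = 0.0256.
Q is then a monomial in h, r, u:
δQ/Q = √((δh/h)² + (3·δr/r)² + (½·δu/u)²) = √(0.000655 + 0.0308 + 0.00291) = 0.185
Q = 70030, so δQ = 0.185 × 70030 = 13000.

13000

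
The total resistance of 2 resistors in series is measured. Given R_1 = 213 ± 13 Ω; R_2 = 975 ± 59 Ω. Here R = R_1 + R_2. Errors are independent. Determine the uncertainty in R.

60.4 Ω

Sums and differences: (δR)² = Σ (cᵢ δxᵢ)².
  (δR_1)² = 169;  (δR_2)² = 3480
δR = √(3650) = 60.4 Ω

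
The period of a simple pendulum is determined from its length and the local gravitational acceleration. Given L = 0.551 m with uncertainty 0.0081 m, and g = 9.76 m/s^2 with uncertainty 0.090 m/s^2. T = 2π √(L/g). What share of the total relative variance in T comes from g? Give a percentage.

(δT/T)² = (½·δL/L)² + (−½·δg/g)²
  L term: (0.5×0.0147)² = 5.4e-05
  g term: (-0.5×0.00922)² = 2.13e-05
Total = 7.53e-05. Share from g = 2.13e-05/7.53e-05 = 0.282.

28.2%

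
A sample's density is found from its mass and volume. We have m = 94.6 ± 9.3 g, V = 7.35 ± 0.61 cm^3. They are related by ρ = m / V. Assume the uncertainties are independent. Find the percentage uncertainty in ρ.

12.9%

Products/powers → add relative errors in quadrature, weighted by exponent:
  (1·δm/m)² = (1×0.0983)² = 0.00966;  (-1·δV/V)² = (-1×0.0830)² = 0.00689
δρ/ρ = √(0.0166) = 0.129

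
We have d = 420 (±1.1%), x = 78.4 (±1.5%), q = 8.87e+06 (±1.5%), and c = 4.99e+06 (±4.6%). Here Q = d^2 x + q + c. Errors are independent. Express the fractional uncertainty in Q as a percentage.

1.64%

Let p = d^2·x = 1.38e+07. δp/p = √((2·δd/d)² + (1·δx/x)²) = √(0.000484 + 0.000225) = 0.0266, so δp = 3.68e+05.
Q = p + q + c: δQ = √(δp² + δq² + δc²) = √(1.36e+11 + 1.77e+10 + 5.27e+10) = 4.54e+05
Q = 2.77e+07, so δQ/Q = 4.54e+05/2.77e+07 = 0.0164.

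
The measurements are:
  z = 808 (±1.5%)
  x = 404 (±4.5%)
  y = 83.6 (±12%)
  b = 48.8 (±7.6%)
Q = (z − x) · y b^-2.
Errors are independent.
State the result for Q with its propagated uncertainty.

14.2 ± 2.85

Let u = z − x = 404. δu = √(δz² + δx²) = √(147 + 331) = 21.8, so δu/u = 0.0541.
Q is then a monomial in u, y, b:
δQ/Q = √((δu/u)² + (1·δy/y)² + (-2·δb/b)²) = √(0.00293 + 0.0144 + 0.0231) = 0.201
Q = 14.2, so δQ = 0.201 × 14.2 = 2.85.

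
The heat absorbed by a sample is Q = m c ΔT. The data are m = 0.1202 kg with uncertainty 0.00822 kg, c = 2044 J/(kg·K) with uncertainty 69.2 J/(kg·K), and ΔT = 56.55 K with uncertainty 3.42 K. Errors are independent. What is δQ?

Each factor contributes (exponent × relative error)² to (δQ/Q)²:
  (1·δm/m)² = (1×0.0684)² = 0.00468;  (1·δc/c)² = (1×0.0339)² = 0.00115;  (1·δΔT/ΔT)² = (1×0.0605)² = 0.00366
δQ/Q = √(0.00948) = 0.0974
Q = 13890 J, so δQ = 0.0974 × 13890 = 1350 J.

1350 J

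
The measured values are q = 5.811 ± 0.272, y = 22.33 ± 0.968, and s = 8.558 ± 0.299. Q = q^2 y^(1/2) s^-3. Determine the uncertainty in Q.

Each factor contributes (exponent × relative error)² to (δQ/Q)²:
  (2·δq/q)² = (2×0.0468)² = 0.00876;  (½·δy/y)² = (0.5×0.0433)² = 0.000470;  (-3·δs/s)² = (-3×0.0349)² = 0.0110
δQ/Q = √(0.0202) = 0.142
Q = 0.2546, so δQ = 0.142 × 0.2546 = 0.0362.

0.0362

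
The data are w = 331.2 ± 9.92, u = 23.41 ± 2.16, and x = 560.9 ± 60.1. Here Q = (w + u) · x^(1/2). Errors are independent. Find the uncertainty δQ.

510

Let h = w + u = 354.6. δh = √(δw² + δu²) = √(98.4 + 4.67) = 10.2, so δh/h = 0.0286.
Q is then a monomial in h, x:
δQ/Q = √((δh/h)² + (½·δx/x)²) = √(0.000820 + 0.00287) = 0.0607
Q = 8398, so δQ = 0.0607 × 8398 = 510.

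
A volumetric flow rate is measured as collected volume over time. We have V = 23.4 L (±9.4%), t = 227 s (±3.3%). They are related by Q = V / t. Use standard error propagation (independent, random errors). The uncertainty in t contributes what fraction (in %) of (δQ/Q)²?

(δQ/Q)² = (1·δV/V)² + (-1·δt/t)²
  V term: (1×0.0940)² = 0.00884
  t term: (-1×0.0330)² = 0.00109
Total = 0.00992. Share from t = 0.00109/0.00992 = 0.110.

11.0%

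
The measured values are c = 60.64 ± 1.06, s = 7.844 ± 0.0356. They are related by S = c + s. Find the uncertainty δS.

1.06

Sums and differences: (δS)² = Σ (cᵢ δxᵢ)².
  (δc)² = 1.12;  (δs)² = 0.00127
δS = √(1.12) = 1.06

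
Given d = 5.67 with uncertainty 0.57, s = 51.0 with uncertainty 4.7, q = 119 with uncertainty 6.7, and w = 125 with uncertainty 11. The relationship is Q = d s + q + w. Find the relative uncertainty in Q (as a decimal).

Let p = d·s = 289. δp/p = √((1·δd/d)² + (1·δs/s)²) = √(0.0101 + 0.00849) = 0.136, so δp = 39.4.
Q = p + q + w: δQ = √(δp² + δq² + δw²) = √(1560 + 44.9 + 121) = 41.5
Q = 533, so δQ/Q = 41.5/533 = 0.0778.

0.0778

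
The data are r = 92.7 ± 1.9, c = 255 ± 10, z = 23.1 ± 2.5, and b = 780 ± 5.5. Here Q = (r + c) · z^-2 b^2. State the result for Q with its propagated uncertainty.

Let u = r + c = 348. δu = √(δr² + δc²) = √(3.61 + 100) = 10.2, so δu/u = 0.0293.
Q is then a monomial in u, z, b:
δQ/Q = √((δu/u)² + (-2·δz/z)² + (2·δb/b)²) = √(0.000857 + 0.0469 + 0.000199) = 0.219
Q = 3.96e+05, so δQ = 0.219 × 3.96e+05 = 86800.

(3.96 ± 0.868) × 10^5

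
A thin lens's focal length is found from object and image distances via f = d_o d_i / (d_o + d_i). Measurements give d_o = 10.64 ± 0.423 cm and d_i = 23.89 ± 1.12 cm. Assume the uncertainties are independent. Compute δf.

0.229 cm

∂f/∂d_o = (d_i/(d_o+d_i))² = 0.479;  ∂f/∂d_i = (d_o/(d_o+d_i))² = 0.0949
δf = √((∂f/∂d_o · δd_o)² + (∂f/∂d_i · δd_i)²) = √(0.0410 + 0.0113) = 0.229 cm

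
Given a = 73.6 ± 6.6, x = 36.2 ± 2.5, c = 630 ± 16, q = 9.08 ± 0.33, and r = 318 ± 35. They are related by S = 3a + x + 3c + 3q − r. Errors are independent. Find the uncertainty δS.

62.7

Each term contributes (cᵢ δxᵢ)² to (δS)²:
  (3·δa)² = 392;  (δx)² = 6.25;  (3·δc)² = 2300;  (3·δq)² = 0.980;  (δr)² = 1220
δS = √(3930) = 62.7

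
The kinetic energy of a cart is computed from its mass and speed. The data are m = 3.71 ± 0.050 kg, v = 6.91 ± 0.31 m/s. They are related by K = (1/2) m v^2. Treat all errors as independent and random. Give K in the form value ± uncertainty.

88.6 ± 8.04 J

Relative error in a monomial: (δK/K)² = Σ (nᵢ · δxᵢ/xᵢ)².
  (1·δm/m)² = (1×0.0135)² = 0.000182;  (2·δv/v)² = (2×0.0449)² = 0.00805
δK/K = √(0.00823) = 0.0907
K = 88.6 J, so δK = 0.0907 × 88.6 = 8.04 J.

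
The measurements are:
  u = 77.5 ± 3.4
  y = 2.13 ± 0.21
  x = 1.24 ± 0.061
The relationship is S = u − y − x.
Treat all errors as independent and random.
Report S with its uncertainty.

Each term contributes (cᵢ δxᵢ)² to (δS)²:
  (δu)² = 11.6;  (δy)² = 0.0441;  (δx)² = 0.00372
δS = √(11.6) = 3.41
S = 74.1.

74.1 ± 3.41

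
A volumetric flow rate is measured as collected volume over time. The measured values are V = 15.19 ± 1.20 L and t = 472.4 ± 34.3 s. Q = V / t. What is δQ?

0.00345 L/s

Each factor contributes (exponent × relative error)² to (δQ/Q)²:
  (1·δV/V)² = (1×0.0790)² = 0.00624;  (-1·δt/t)² = (-1×0.0726)² = 0.00527
δQ/Q = √(0.0115) = 0.107
Q = 0.03215 L/s, so δQ = 0.107 × 0.03215 = 0.00345 L/s.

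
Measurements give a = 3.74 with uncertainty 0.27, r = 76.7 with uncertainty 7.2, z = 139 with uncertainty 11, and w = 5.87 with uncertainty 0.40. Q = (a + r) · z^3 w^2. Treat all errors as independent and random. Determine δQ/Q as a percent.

Let u = a + r = 80.4. δu = √(δa² + δr²) = √(0.0729 + 51.8) = 7.21, so δu/u = 0.0896.
Q is then a monomial in u, z, w:
δQ/Q = √((δu/u)² + (3·δz/z)² + (2·δw/w)²) = √(0.00802 + 0.0564 + 0.0186) = 0.288

28.8%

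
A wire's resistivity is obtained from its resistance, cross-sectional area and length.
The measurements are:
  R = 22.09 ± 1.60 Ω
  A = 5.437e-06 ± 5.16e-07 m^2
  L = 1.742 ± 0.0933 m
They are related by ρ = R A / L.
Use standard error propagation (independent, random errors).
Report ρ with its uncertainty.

(6.895 ± 0.902) × 10^-5 Ω·m

For a monomial ρ ∝ R, A, L^-1, fractional errors add in quadrature:
  (1·δR/R)² = (1×0.0724)² = 0.00525;  (1·δA/A)² = (1×0.0949)² = 0.00901;  (-1·δL/L)² = (-1×0.0536)² = 0.00287
δρ/ρ = √(0.0171) = 0.131
ρ = 6.895e-05 Ω·m, so δρ = 0.131 × 6.895e-05 = 9.02e-06 Ω·m.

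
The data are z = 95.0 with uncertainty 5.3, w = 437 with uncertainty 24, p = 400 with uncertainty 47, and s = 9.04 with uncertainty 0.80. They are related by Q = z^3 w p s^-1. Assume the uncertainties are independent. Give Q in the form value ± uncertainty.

(1.66 ± 0.380) × 10^10

Each factor contributes (exponent × relative error)² to (δQ/Q)²:
  (3·δz/z)² = (3×0.0558)² = 0.0280;  (1·δw/w)² = (1×0.0549)² = 0.00302;  (1·δp/p)² = (1×0.117)² = 0.0138;  (-1·δs/s)² = (-1×0.0885)² = 0.00783
δQ/Q = √(0.0527) = 0.229
Q = 1.66e+10, so δQ = 0.229 × 1.66e+10 = 3.8e+09.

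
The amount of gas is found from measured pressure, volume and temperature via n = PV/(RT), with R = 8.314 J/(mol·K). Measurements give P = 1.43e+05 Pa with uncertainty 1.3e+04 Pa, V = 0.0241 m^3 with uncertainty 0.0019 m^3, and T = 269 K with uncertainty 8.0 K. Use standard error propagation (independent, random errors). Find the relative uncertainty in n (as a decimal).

0.124

Since n is a product/quotient, work with relative uncertainties:
  (1·δP/P)² = (1×0.0909)² = 0.00826;  (1·δV/V)² = (1×0.0788)² = 0.00622;  (-1·δT/T)² = (-1×0.0297)² = 0.000884
δn/n = √(0.0154) = 0.124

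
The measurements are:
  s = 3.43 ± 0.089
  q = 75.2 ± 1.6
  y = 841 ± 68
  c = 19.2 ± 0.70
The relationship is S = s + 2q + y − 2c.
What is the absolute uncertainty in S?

Absolute uncertainties add in quadrature for a linear combination:
  (δs)² = 0.00792;  (2·δq)² = 10.2;  (δy)² = 4620;  (2·δc)² = 1.96
δS = √(4640) = 68.1

68.1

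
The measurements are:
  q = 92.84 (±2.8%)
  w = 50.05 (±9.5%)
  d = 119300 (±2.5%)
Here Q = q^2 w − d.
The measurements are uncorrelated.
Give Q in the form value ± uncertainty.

Let p = q^2·w = 431400. δp/p = √((2·δq/q)² + (1·δw/w)²) = √(0.00314 + 0.00903) = 0.110, so δp = 47600.
Q = p − d: δQ = √(δp² + δd²) = √(2.26e+09 + 8.9e+06) = 47700
Q = 312100.

312100 ± 47700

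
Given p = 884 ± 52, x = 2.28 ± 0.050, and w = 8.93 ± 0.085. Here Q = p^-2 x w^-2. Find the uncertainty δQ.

4.43e-09

Each factor contributes (exponent × relative error)² to (δQ/Q)²:
  (-2·δp/p)² = (-2×0.0588)² = 0.0138;  (1·δx/x)² = (1×0.0219)² = 0.000481;  (-2·δw/w)² = (-2×0.00952)² = 0.000362
δQ/Q = √(0.0147) = 0.121
Q = 3.66e-08, so δQ = 0.121 × 3.66e-08 = 4.43e-09.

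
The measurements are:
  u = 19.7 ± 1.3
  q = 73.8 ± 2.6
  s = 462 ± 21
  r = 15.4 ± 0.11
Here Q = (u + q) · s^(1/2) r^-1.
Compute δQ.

Let w = u + q = 93.5. δw = √(δu² + δq²) = √(1.69 + 6.76) = 2.91, so δw/w = 0.0311.
Q is then a monomial in w, s, r:
δQ/Q = √((δw/w)² + (½·δs/s)² + (-1·δr/r)²) = √(0.000967 + 0.000517 + 5.1e-05) = 0.0392
Q = 131, so δQ = 0.0392 × 131 = 5.11.

5.11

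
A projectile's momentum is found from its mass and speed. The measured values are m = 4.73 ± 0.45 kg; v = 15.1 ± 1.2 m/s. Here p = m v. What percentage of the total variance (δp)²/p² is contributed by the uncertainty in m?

(δp/p)² = (1·δm/m)² + (1·δv/v)²
  m term: (1×0.0951)² = 0.00905
  v term: (1×0.0795)² = 0.00632
Total = 0.0154. Share from m = 0.00905/0.0154 = 0.589.

58.9%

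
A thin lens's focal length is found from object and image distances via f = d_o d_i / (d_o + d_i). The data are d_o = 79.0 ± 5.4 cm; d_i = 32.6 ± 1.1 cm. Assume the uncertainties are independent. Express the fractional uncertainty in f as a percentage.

∂f/∂d_o = (d_i/(d_o+d_i))² = 0.0853;  ∂f/∂d_i = (d_o/(d_o+d_i))² = 0.501
δf = √((∂f/∂d_o · δd_o)² + (∂f/∂d_i · δd_i)²) = √(0.212 + 0.304) = 0.718 cm
f = 23.1 cm, so δf/f = 0.718/23.1 = 0.0311.

3.11%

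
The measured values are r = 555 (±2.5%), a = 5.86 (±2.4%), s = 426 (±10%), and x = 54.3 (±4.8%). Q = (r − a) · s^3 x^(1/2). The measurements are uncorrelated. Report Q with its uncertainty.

(3.13 ± 0.945) × 10^11

Let u = r − a = 549. δu = √(δr² + δa²) = √(193 + 0.0198) = 13.9, so δu/u = 0.0253.
Q is then a monomial in u, s, x:
δQ/Q = √((δu/u)² + (3·δs/s)² + (½·δx/x)²) = √(0.000638 + 0.0900 + 0.000576) = 0.302
Q = 3.13e+11, so δQ = 0.302 × 3.13e+11 = 9.45e+10.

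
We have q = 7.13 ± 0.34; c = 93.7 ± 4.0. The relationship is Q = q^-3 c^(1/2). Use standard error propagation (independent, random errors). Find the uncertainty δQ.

0.00386

Relative error in a monomial: (δQ/Q)² = Σ (nᵢ · δxᵢ/xᵢ)².
  (-3·δq/q)² = (-3×0.0477)² = 0.0205;  (½·δc/c)² = (0.5×0.0427)² = 0.000456
δQ/Q = √(0.0209) = 0.145
Q = 0.0267, so δQ = 0.145 × 0.0267 = 0.00386.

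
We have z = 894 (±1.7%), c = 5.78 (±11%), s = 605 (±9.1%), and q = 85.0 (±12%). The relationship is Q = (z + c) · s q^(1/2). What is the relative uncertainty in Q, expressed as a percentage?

Let u = z + c = 900. δu = √(δz² + δc²) = √(231 + 0.404) = 15.2, so δu/u = 0.0169.
Q is then a monomial in u, s, q:
δQ/Q = √((δu/u)² + (1·δs/s)² + (½·δq/q)²) = √(0.000286 + 0.00828 + 0.00360) = 0.110

11.0%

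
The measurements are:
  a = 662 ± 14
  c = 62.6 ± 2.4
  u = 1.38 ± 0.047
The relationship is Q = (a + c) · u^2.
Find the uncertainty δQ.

97.8

Let w = a + c = 725. δw = √(δa² + δc²) = √(196 + 5.76) = 14.2, so δw/w = 0.0196.
Q is then a monomial in w, u:
δQ/Q = √((δw/w)² + (2·δu/u)²) = √(0.000384 + 0.00464) = 0.0709
Q = 1380, so δQ = 0.0709 × 1380 = 97.8.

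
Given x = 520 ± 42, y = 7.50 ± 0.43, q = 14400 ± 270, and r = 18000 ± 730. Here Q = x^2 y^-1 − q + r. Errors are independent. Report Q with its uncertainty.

Let p = x^2·y^-1 = 36100. δp/p = √((2·δx/x)² + (-1·δy/y)²) = √(0.0261 + 0.00329) = 0.171, so δp = 6180.
Q = p − q + r: δQ = √(δp² + δq² + δr²) = √(3.82e+07 + 72900 + 5.33e+05) = 6230
Q = 39700.

39700 ± 6230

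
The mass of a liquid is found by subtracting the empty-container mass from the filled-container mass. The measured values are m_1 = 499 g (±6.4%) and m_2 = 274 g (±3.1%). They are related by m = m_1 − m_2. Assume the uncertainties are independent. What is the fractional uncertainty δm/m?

0.147

For a sum/difference, combine absolute errors in quadrature:
  (δm_1)² = 1020;  (δm_2)² = 72.1
δm = √(1090) = 33.0 g
m = 225 g, so δm/m = 33.0/225 = 0.147.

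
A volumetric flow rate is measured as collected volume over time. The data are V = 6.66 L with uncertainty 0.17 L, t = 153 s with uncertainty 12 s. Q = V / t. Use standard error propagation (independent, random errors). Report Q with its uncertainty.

0.0435 ± 0.00359 L/s

Each factor contributes (exponent × relative error)² to (δQ/Q)²:
  (1·δV/V)² = (1×0.0255)² = 0.000652;  (-1·δt/t)² = (-1×0.0784)² = 0.00615
δQ/Q = √(0.00680) = 0.0825
Q = 0.0435 L/s, so δQ = 0.0825 × 0.0435 = 0.00359 L/s.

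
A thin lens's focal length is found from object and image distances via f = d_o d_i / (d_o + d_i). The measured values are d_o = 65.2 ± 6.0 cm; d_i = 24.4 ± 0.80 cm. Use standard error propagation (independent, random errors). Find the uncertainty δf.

0.614 cm

∂f/∂d_o = (d_i/(d_o+d_i))² = 0.0742;  ∂f/∂d_i = (d_o/(d_o+d_i))² = 0.530
δf = √((∂f/∂d_o · δd_o)² + (∂f/∂d_i · δd_i)²) = √(0.198 + 0.179) = 0.614 cm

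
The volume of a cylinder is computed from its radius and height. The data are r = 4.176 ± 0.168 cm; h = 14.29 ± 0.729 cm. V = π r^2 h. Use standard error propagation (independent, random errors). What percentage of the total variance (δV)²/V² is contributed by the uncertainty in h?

(δV/V)² = (2·δr/r)² + (1·δh/h)²
  r term: (2×0.0402)² = 0.00647
  h term: (1×0.0510)² = 0.00260
Total = 0.00908. Share from h = 0.00260/0.00908 = 0.287.

28.7%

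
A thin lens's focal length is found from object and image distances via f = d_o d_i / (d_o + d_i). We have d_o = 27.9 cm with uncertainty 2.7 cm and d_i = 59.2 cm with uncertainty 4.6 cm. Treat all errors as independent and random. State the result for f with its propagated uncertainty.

∂f/∂d_o = (d_i/(d_o+d_i))² = 0.462;  ∂f/∂d_i = (d_o/(d_o+d_i))² = 0.103
δf = √((∂f/∂d_o · δd_o)² + (∂f/∂d_i · δd_i)²) = √(1.56 + 0.223) = 1.33 cm
f = 19.0 cm.

19.0 ± 1.33 cm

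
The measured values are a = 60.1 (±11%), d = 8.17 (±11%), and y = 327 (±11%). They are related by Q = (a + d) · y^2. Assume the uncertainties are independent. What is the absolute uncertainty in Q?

Let u = a + d = 68.3. δu = √(δa² + δd²) = √(43.7 + 0.808) = 6.67, so δu/u = 0.0977.
Q is then a monomial in u, y:
δQ/Q = √((δu/u)² + (2·δy/y)²) = √(0.00955 + 0.0484) = 0.241
Q = 7.3e+06, so δQ = 0.241 × 7.3e+06 = 1.76e+06.

1.76e+06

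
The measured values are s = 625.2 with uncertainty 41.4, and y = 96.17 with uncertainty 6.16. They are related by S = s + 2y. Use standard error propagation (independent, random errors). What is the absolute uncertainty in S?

43.2

S is a linear combination, so absolute uncertainties add in quadrature:
  (δs)² = 1710;  (2·δy)² = 152
δS = √(1870) = 43.2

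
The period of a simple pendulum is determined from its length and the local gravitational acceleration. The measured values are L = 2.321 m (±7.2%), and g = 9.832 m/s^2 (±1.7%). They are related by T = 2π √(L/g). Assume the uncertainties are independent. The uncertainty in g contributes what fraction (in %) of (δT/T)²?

5.28%

(δT/T)² = (½·δL/L)² + (−½·δg/g)²
  L term: (0.5×0.0720)² = 0.00130
  g term: (-0.5×0.0170)² = 7.23e-05
Total = 0.00137. Share from g = 7.23e-05/0.00137 = 0.0528.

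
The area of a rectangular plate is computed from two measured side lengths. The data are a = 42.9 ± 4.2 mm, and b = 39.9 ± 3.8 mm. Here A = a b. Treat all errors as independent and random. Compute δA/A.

For a monomial A ∝ a, b, fractional errors add in quadrature:
  (1·δa/a)² = (1×0.0979)² = 0.00958;  (1·δb/b)² = (1×0.0952)² = 0.00907
δA/A = √(0.0187) = 0.137

0.137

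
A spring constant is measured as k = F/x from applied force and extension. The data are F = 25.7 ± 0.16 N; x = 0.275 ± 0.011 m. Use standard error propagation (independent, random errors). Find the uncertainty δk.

3.78 N/m

For a monomial k ∝ F, x^-1, fractional errors add in quadrature:
  (1·δF/F)² = (1×0.00623)² = 3.88e-05;  (-1·δx/x)² = (-1×0.0400)² = 0.00160
δk/k = √(0.00164) = 0.0405
k = 93.5 N/m, so δk = 0.0405 × 93.5 = 3.78 N/m.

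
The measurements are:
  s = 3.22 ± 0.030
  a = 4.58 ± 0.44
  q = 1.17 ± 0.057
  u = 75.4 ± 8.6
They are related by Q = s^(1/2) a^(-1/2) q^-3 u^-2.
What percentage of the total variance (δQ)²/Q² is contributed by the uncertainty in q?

28.2%

(δQ/Q)² = (½·δs/s)² + (−½·δa/a)² + (-3·δq/q)² + (-2·δu/u)²
  s term: (0.5×0.00932)² = 2.17e-05
  a term: (-0.5×0.0961)² = 0.00231
  q term: (-3×0.0487)² = 0.0214
  u term: (-2×0.114)² = 0.0520
Total = 0.0757. Share from q = 0.0214/0.0757 = 0.282.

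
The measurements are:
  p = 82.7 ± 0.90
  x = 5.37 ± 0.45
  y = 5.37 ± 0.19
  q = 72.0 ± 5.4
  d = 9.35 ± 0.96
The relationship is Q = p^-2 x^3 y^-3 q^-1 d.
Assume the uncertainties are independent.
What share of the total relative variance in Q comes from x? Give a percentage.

(δQ/Q)² = (-2·δp/p)² + (3·δx/x)² + (-3·δy/y)² + (-1·δq/q)² + (1·δd/d)²
  p term: (-2×0.0109)² = 0.000474
  x term: (3×0.0838)² = 0.0632
  y term: (-3×0.0354)² = 0.0113
  q term: (-1×0.0750)² = 0.00563
  d term: (1×0.103)² = 0.0105
Total = 0.0911. Share from x = 0.0632/0.0911 = 0.694.

69.4%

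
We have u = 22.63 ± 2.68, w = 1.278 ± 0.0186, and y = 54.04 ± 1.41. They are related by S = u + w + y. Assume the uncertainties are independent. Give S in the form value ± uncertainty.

Each term contributes (cᵢ δxᵢ)² to (δS)²:
  (δu)² = 7.18;  (δw)² = 0.000346;  (δy)² = 1.99
δS = √(9.17) = 3.03
S = 77.95.

77.95 ± 3.03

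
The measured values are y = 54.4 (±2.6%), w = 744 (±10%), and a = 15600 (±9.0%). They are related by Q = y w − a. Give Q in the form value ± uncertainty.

Let p = y·w = 40500. δp/p = √((1·δy/y)² + (1·δw/w)²) = √(0.000676 + 0.0100) = 0.103, so δp = 4180.
Q = p − a: δQ = √(δp² + δa²) = √(1.75e+07 + 1.97e+06) = 4410
Q = 24900.

24900 ± 4410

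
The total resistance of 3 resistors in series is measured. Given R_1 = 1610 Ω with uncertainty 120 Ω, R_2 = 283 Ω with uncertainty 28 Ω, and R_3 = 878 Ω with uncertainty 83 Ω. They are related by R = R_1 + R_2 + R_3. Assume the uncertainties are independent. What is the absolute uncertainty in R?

Each term contributes (cᵢ δxᵢ)² to (δR)²:
  (δR_1)² = 14400;  (δR_2)² = 784;  (δR_3)² = 6890
δR = √(22100) = 149 Ω

149 Ω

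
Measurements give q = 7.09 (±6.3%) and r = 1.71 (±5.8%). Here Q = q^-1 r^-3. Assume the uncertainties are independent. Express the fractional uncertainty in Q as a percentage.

18.5%

Each factor contributes (exponent × relative error)² to (δQ/Q)²:
  (-1·δq/q)² = (-1×0.0630)² = 0.00397;  (-3·δr/r)² = (-3×0.0580)² = 0.0303
δQ/Q = √(0.0342) = 0.185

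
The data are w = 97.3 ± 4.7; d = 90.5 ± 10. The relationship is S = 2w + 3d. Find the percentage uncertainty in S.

Absolute uncertainties add in quadrature for a linear combination:
  (2·δw)² = 88.4;  (3·δd)² = 900
δS = √(988) = 31.4
S = 466, so δS/S = 31.4/466 = 0.0674.

6.74%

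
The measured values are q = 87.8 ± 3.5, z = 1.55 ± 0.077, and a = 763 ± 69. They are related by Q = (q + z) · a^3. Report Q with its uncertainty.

(3.97 ± 1.09) × 10^10

Let u = q + z = 89.3. δu = √(δq² + δz²) = √(12.2 + 0.00593) = 3.50, so δu/u = 0.0392.
Q is then a monomial in u, a:
δQ/Q = √((δu/u)² + (3·δa/a)²) = √(0.00154 + 0.0736) = 0.274
Q = 3.97e+10, so δQ = 0.274 × 3.97e+10 = 1.09e+10.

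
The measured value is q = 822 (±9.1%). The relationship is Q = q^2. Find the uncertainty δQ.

Q ∝ q^2, so δQ/Q = |2| · δq/q = 2 × 0.0910 = 0.182.
Q = 6.76e+05, so δQ = 0.182 × 6.76e+05 = 1.23e+05.

1.23e+05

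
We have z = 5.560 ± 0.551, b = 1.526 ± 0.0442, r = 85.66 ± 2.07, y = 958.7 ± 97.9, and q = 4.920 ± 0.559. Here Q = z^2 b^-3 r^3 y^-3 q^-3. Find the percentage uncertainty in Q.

Q is a product of powers, so relative uncertainties combine in quadrature:
  (2·δz/z)² = (2×0.0991)² = 0.0393;  (-3·δb/b)² = (-3×0.0290)² = 0.00755;  (3·δr/r)² = (3×0.0242)² = 0.00526;  (-3·δy/y)² = (-3×0.102)² = 0.0939;  (-3·δq/q)² = (-3×0.114)² = 0.116
δQ/Q = √(0.262) = 0.512

51.2%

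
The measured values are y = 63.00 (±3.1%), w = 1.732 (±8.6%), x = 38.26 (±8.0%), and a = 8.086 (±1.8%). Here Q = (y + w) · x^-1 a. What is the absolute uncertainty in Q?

Let u = y + w = 64.73. δu = √(δy² + δw²) = √(3.81 + 0.0222) = 1.96, so δu/u = 0.0303.
Q is then a monomial in u, x, a:
δQ/Q = √((δu/u)² + (-1·δx/x)² + (1·δa/a)²) = √(0.000916 + 0.00640 + 0.000324) = 0.0874
Q = 13.68, so δQ = 0.0874 × 13.68 = 1.20.

1.20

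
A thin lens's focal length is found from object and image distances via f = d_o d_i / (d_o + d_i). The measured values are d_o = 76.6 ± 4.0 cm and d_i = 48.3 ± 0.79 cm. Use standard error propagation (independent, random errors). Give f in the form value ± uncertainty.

∂f/∂d_o = (d_i/(d_o+d_i))² = 0.150;  ∂f/∂d_i = (d_o/(d_o+d_i))² = 0.376
δf = √((∂f/∂d_o · δd_o)² + (∂f/∂d_i · δd_i)²) = √(0.358 + 0.0883) = 0.668 cm
f = 29.6 cm.

29.6 ± 0.668 cm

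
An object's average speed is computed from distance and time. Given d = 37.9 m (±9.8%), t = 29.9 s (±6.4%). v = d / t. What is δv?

Relative error in a monomial: (δv/v)² = Σ (nᵢ · δxᵢ/xᵢ)².
  (1·δd/d)² = (1×0.0980)² = 0.00960;  (-1·δt/t)² = (-1×0.0640)² = 0.00410
δv/v = √(0.0137) = 0.117
v = 1.27 m/s, so δv = 0.117 × 1.27 = 0.148 m/s.

0.148 m/s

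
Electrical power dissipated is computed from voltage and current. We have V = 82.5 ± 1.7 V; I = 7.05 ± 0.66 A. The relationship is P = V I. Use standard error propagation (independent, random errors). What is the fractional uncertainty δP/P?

0.0959

Products/powers → add relative errors in quadrature, weighted by exponent:
  (1·δV/V)² = (1×0.0206)² = 0.000425;  (1·δI/I)² = (1×0.0936)² = 0.00876
δP/P = √(0.00919) = 0.0959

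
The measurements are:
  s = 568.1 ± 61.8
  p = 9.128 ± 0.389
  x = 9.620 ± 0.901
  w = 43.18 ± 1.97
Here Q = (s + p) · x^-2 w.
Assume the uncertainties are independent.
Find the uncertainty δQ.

Let u = s + p = 577.2. δu = √(δs² + δp²) = √(3820 + 0.151) = 61.8, so δu/u = 0.107.
Q is then a monomial in u, x, w:
δQ/Q = √((δu/u)² + (-2·δx/x)² + (1·δw/w)²) = √(0.0115 + 0.0351 + 0.00208) = 0.221
Q = 269.3, so δQ = 0.221 × 269.3 = 59.4.

59.4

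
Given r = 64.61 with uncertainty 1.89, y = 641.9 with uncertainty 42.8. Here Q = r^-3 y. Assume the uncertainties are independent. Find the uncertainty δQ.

Since Q is a product/quotient, work with relative uncertainties:
  (-3·δr/r)² = (-3×0.0293)² = 0.00770;  (1·δy/y)² = (1×0.0667)² = 0.00445
δQ/Q = √(0.0121) = 0.110
Q = 0.002380, so δQ = 0.110 × 0.002380 = 0.000262.

0.000262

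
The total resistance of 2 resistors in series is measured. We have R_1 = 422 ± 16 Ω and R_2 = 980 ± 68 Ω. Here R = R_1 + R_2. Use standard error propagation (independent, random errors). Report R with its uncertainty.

Absolute uncertainties add in quadrature for a linear combination:
  (δR_1)² = 256;  (δR_2)² = 4620
δR = √(4880) = 69.9 Ω
R = 1400 Ω.

1400 ± 69.9 Ω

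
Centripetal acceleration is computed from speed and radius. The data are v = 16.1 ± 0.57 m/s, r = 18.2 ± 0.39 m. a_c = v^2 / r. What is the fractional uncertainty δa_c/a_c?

0.0740

For a monomial a_c ∝ v^2, r^-1, fractional errors add in quadrature:
  (2·δv/v)² = (2×0.0354)² = 0.00501;  (-1·δr/r)² = (-1×0.0214)² = 0.000459
δa_c/a_c = √(0.00547) = 0.0740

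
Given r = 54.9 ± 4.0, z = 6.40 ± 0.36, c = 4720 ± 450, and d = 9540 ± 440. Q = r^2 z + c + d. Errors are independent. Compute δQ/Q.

0.0917

Let p = r^2·z = 19300. δp/p = √((2·δr/r)² + (1·δz/z)²) = √(0.0212 + 0.00316) = 0.156, so δp = 3010.
Q = p + c + d: δQ = √(δp² + δc² + δd²) = √(9.08e+06 + 2.02e+05 + 1.94e+05) = 3080
Q = 33500, so δQ/Q = 3080/33500 = 0.0917.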